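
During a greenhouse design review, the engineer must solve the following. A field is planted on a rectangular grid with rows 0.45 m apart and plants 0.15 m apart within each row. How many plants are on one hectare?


D = 10000 / (row_sp * plant_sp)
  = 10000 / (0.45 * 0.15)
  = 10000 / 0.0675
  = 148148.15 plants/ha


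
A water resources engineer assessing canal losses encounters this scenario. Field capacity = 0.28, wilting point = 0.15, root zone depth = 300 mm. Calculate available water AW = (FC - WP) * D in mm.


AW = (FC - WP) * D
   = (0.28 - 0.15) * 300
   = 0.13 * 300
   = 39 mm


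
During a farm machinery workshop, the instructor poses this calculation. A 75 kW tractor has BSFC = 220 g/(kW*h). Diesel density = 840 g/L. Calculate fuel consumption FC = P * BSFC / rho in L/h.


FC = P * BSFC / rho_fuel
   = 75 * 220 / 840
   = 16500 / 840
   = 19.64 L/h


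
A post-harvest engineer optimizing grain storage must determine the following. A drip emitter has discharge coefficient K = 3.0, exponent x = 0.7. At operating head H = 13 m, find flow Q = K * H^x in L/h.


Q = K * H^x
  = 3.0 * 13^0.7
  = 3.0 * 6.0223
  = 18.07 L/h


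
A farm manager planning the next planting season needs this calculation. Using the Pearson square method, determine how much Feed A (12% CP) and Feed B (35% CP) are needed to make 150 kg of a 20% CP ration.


parts_A = CP_b - target = 35 - 20 = 15
parts_B = target - CP_a = 20 - 12 = 8
total_parts = 15 + 8 = 23
Feed A = 150 * 15 / 23 = 97.83 kg
Feed B = 150 * 8 / 23 = 52.17 kg

97.83 kg


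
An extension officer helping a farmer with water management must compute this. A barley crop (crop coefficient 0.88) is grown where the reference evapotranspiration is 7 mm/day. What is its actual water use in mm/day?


ETc = Kc * ET0
    = 0.88 * 7
    = 6.16 mm/day


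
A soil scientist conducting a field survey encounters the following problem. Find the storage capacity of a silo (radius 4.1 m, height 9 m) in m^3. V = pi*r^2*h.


V = pi * r^2 * h
  = pi * 4.1^2 * 9
  = pi * 16.81 * 9
  = 475.29 m^3


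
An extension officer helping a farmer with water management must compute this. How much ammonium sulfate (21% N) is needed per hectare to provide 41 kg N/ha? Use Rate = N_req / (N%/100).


Rate = N_required / (N_content / 100)
     = 41 / (21 / 100)
     = 41 / 0.21
     = 195.24 kg/ha


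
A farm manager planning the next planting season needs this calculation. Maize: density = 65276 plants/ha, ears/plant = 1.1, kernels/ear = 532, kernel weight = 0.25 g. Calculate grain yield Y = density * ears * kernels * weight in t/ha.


Y = density * ears * kernels * kw
  = 65276 * 1.1 * 532 * 0.25 g/ha
  = 9549878.80 g/ha
  = 9549.88 kg/ha = 9.55 t/ha


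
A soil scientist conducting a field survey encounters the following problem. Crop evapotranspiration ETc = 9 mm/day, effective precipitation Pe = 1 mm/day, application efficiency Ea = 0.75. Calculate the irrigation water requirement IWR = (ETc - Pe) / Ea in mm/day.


IWR = (ETc - Pe) / Ea
    = (9 - 1) / 0.75
    = 8 / 0.75
    = 10.67 mm/day


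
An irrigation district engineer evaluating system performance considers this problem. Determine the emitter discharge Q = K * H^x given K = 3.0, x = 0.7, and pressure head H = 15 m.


Q = K * H^x
  = 3.0 * 15^0.7
  = 3.0 * 6.6568
  = 19.97 L/h


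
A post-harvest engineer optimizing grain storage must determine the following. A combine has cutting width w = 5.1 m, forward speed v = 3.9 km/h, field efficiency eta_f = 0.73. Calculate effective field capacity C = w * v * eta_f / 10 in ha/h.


C = w * v * eta_f / 10
  = 5.1 * 3.9 * 0.73 / 10
  = 14.52 / 10
  = 1.45 ha/h


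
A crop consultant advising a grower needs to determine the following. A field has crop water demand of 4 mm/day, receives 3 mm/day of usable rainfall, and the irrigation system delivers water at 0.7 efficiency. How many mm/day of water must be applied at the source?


IWR = (ETc - Pe) / Ea
    = (4 - 3) / 0.7
    = 1 / 0.7
    = 1.43 mm/day


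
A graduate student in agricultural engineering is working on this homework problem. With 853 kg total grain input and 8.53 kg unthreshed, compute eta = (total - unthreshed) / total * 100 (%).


eta = (total - unthreshed) / total * 100
    = (853 - 8.53) / 853 * 100
    = 844.47 / 853 * 100
    = 99%


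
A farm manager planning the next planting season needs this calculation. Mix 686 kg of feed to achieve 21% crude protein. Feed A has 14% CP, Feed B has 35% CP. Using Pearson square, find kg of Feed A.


parts_A = CP_b - target = 35 - 21 = 14
parts_B = target - CP_a = 21 - 14 = 7
total_parts = 14 + 7 = 21
Feed A = 686 * 14 / 21 = 457.33 kg
Feed B = 686 * 7 / 21 = 228.67 kg

457.33 kg


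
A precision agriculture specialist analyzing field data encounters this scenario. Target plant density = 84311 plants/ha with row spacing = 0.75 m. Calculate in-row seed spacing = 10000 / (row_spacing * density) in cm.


spacing = 10000 / (row_sp * density)
        = 10000 / (0.75 * 84311)
        = 10000 / 63233.25
        = 0.15814 m = 15.81 cm


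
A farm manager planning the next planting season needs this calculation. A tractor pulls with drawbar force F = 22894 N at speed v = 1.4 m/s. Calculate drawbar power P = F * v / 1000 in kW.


P = F * v / 1000
  = 22894 * 1.4 / 1000
  = 32051.60 / 1000
  = 32.05 kW


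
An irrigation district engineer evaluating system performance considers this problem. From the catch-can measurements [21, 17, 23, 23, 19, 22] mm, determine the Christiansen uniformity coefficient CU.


xbar = 125 / 6 = 20.833
sum|xi - xbar| = 11.333
CU = 100 * (1 - 11.333 / (6 * 20.833))
   = 100 * (1 - 0.0907)
   = 90.93%


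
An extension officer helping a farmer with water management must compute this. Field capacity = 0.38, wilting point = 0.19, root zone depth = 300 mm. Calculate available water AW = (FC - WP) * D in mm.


AW = (FC - WP) * D
   = (0.38 - 0.19) * 300
   = 0.19 * 300
   = 57 mm


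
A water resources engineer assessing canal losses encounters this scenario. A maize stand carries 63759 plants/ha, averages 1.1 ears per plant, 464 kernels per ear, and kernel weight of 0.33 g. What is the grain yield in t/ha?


Y = density * ears * kernels * kw
  = 63759 * 1.1 * 464 * 0.33 g/ha
  = 10739055.89 g/ha
  = 10739.06 kg/ha = 10.74 t/ha


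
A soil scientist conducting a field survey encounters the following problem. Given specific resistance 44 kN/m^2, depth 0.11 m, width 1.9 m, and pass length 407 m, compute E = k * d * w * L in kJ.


E = k * d * w * L
  = 44 * 0.11 * 1.9 * 407
  = 3742.77 kJ


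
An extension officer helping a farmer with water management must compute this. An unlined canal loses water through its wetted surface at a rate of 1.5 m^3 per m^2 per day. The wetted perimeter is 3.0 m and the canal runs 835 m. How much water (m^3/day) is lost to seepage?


S = C * P * L
  = 1.5 * 3.0 * 835
  = 3757.50 m^3/day


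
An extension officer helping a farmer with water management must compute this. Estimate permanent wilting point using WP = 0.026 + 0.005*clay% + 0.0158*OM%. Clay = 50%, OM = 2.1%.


WP = 0.026 + 0.005*50 + 0.0158*2.1
   = 0.026 + 0.2500 + 0.0332
   = 0.3092


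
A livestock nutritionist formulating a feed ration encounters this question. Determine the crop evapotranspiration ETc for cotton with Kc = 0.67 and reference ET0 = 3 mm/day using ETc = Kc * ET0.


ETc = Kc * ET0
    = 0.67 * 3
    = 2.01 mm/day


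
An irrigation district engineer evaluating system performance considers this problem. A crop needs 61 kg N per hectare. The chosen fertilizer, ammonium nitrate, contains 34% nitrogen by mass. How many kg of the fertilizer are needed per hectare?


Rate = N_required / (N_content / 100)
     = 61 / (34 / 100)
     = 61 / 0.34
     = 179.41 kg/ha


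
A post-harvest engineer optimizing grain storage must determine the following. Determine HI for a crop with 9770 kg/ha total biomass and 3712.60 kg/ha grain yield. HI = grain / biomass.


HI = grain_yield / biomass
   = 3712.60 / 9770
   = 0.38


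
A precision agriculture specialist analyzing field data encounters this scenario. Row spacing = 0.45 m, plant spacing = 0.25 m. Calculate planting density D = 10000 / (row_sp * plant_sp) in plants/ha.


D = 10000 / (row_sp * plant_sp)
  = 10000 / (0.45 * 0.25)
  = 10000 / 0.1125
  = 88888.89 plants/ha


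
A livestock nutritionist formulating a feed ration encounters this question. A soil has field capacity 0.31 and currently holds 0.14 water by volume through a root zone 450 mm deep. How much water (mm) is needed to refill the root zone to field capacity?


SMD = (FC - theta) * D
    = (0.31 - 0.14) * 450
    = 0.170 * 450
    = 76.50 mm


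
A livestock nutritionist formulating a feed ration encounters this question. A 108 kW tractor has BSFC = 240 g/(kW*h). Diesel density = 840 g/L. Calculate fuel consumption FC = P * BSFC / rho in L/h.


FC = P * BSFC / rho_fuel
   = 108 * 240 / 840
   = 25920 / 840
   = 30.86 L/h


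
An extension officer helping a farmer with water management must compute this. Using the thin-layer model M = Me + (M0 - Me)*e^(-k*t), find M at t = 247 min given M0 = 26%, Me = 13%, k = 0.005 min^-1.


M = Me + (M0 - Me) * e^(-k*t)
  = 13 + (26 - 13) * e^(-0.005*247)
  = 13 + 13 * e^(-1.235)
  = 13 + 13 * 0.29083
  = 13 + 3.7809
  = 16.78%


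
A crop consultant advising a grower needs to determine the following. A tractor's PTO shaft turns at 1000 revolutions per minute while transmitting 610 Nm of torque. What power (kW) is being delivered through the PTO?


P = 2*pi*n*T / 60000
  = 2*pi * 1000 * 610 / 60000
  = 3832743.04 / 60000
  = 63.88 kW


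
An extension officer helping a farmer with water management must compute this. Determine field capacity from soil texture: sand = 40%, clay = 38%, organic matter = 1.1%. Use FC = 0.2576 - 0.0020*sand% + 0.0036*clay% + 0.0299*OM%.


FC = 0.2576 - 0.0020*40 + 0.0036*38 + 0.0299*1.1
   = 0.2576 - 0.0800 + 0.1368 + 0.0329
   = 0.3473


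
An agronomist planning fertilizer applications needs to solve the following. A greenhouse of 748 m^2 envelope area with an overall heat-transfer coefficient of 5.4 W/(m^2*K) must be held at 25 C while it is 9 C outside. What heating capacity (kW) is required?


dT = 25 - (9) = 16 K
Q = U * A * dT
  = 5.4 * 748 * 16
  = 64627.20 W = 64.63 kW


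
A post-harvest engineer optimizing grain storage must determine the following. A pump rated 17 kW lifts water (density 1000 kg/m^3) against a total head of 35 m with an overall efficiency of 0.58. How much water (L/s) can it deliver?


Q = (P * 1000 * eta) / (rho * g * H)
  = (17 * 1000 * 0.58) / (1000 * 9.81 * 35)
  = 9860 / 343350
  = 0.02872 m^3/s = 28.72 L/s


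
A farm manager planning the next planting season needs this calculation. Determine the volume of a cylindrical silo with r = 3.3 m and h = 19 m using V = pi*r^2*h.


V = pi * r^2 * h
  = pi * 3.3^2 * 19
  = pi * 10.89 * 19
  = 650.03 m^3


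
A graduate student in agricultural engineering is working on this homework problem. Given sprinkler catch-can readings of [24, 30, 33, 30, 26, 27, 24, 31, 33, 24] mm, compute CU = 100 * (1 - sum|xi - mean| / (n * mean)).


xbar = 282 / 10 = 28.200
sum|xi - xbar| = 32
CU = 100 * (1 - 32 / (10 * 28.200))
   = 100 * (1 - 0.1135)
   = 88.65%


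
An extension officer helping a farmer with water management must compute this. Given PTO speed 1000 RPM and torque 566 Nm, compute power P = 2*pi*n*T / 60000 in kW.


P = 2*pi*n*T / 60000
  = 2*pi * 1000 * 566 / 60000
  = 3556282.88 / 60000
  = 59.27 kW


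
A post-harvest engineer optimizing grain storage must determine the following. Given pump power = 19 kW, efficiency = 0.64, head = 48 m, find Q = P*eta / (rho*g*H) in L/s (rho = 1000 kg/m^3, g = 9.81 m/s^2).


Q = (P * 1000 * eta) / (rho * g * H)
  = (19 * 1000 * 0.64) / (1000 * 9.81 * 48)
  = 12160 / 470880
  = 0.02582 m^3/s = 25.82 L/s


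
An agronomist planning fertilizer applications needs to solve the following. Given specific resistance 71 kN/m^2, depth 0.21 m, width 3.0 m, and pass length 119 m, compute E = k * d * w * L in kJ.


E = k * d * w * L
  = 71 * 0.21 * 3.0 * 119
  = 5322.87 kJ


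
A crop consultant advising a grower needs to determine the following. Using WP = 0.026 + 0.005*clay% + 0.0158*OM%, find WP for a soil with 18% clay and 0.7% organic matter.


WP = 0.026 + 0.005*18 + 0.0158*0.7
   = 0.026 + 0.0900 + 0.0111
   = 0.1271


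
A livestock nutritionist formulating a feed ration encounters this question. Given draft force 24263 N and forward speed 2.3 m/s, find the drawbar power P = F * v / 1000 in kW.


P = F * v / 1000
  = 24263 * 2.3 / 1000
  = 55804.90 / 1000
  = 55.80 kW


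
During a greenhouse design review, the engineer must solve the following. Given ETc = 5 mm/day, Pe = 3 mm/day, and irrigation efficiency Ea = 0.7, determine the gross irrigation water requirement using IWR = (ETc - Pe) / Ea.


IWR = (ETc - Pe) / Ea
    = (5 - 3) / 0.7
    = 2 / 0.7
    = 2.86 mm/day


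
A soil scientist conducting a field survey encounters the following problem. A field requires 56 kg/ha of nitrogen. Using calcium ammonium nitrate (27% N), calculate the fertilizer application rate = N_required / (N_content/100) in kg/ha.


Rate = N_required / (N_content / 100)
     = 56 / (27 / 100)
     = 56 / 0.27
     = 207.41 kg/ha


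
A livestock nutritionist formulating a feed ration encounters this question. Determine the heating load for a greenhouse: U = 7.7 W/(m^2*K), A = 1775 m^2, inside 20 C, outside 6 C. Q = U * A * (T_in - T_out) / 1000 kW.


dT = 20 - (6) = 14 K
Q = U * A * dT
  = 7.7 * 1775 * 14
  = 191345 W = 191.35 kW


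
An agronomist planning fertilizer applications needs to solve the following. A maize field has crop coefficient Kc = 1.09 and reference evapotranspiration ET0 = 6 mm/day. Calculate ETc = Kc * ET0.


ETc = Kc * ET0
    = 1.09 * 6
    = 6.54 mm/day


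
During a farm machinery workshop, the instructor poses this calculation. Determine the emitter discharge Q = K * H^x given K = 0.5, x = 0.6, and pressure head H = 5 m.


Q = K * H^x
  = 0.5 * 5^0.6
  = 0.5 * 2.6265
  = 1.31 L/h


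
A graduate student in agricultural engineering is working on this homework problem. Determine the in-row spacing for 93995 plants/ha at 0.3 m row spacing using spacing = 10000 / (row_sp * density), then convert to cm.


spacing = 10000 / (row_sp * density)
        = 10000 / (0.3 * 93995)
        = 10000 / 28198.50
        = 0.35463 m = 35.46 cm


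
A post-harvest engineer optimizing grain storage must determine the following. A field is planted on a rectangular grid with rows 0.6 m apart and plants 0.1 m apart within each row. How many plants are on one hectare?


D = 10000 / (row_sp * plant_sp)
  = 10000 / (0.6 * 0.1)
  = 10000 / 0.0600
  = 166666.67 plants/ha


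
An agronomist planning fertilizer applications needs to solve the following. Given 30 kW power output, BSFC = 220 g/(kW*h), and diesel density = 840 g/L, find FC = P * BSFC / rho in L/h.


FC = P * BSFC / rho_fuel
   = 30 * 220 / 840
   = 6600 / 840
   = 7.86 L/h


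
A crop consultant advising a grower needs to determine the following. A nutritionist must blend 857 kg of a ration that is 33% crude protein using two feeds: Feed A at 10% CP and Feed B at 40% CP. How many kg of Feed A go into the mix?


parts_A = CP_b - target = 40 - 33 = 7
parts_B = target - CP_a = 33 - 10 = 23
total_parts = 7 + 23 = 30
Feed A = 857 * 7 / 30 = 199.97 kg
Feed B = 857 * 23 / 30 = 657.03 kg

199.97 kg


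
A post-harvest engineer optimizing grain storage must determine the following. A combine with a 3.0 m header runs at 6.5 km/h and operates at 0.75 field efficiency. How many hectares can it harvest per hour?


C = w * v * eta_f / 10
  = 3.0 * 6.5 * 0.75 / 10
  = 14.63 / 10
  = 1.46 ha/h


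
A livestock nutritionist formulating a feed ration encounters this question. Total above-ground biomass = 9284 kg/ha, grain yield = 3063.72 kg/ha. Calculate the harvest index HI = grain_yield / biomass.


HI = grain_yield / biomass
   = 3063.72 / 9284
   = 0.33


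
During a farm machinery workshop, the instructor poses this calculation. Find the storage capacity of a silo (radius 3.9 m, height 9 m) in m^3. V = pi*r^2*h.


V = pi * r^2 * h
  = pi * 3.9^2 * 9
  = pi * 15.21 * 9
  = 430.05 m^3


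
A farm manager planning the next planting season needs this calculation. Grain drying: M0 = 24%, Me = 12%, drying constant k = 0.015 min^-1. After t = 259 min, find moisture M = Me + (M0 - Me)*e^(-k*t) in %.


M = Me + (M0 - Me) * e^(-k*t)
  = 12 + (24 - 12) * e^(-0.015*259)
  = 12 + 12 * e^(-3.885)
  = 12 + 12 * 0.02055
  = 12 + 0.2466
  = 12.25%


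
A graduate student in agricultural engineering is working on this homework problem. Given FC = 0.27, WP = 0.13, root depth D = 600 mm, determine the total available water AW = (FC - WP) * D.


AW = (FC - WP) * D
   = (0.27 - 0.13) * 600
   = 0.14 * 600
   = 84 mm


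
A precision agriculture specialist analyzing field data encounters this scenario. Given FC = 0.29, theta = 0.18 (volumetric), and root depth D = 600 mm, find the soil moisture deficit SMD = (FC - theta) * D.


SMD = (FC - theta) * D
    = (0.29 - 0.18) * 600
    = 0.110 * 600
    = 66 mm


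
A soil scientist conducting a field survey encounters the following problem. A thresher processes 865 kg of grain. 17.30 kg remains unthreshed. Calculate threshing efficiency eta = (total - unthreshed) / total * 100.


eta = (total - unthreshed) / total * 100
    = (865 - 17.30) / 865 * 100
    = 847.70 / 865 * 100
    = 98%


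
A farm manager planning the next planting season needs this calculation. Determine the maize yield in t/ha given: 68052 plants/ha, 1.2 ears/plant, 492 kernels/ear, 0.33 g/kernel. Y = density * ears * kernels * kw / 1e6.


Y = density * ears * kernels * kw
  = 68052 * 1.2 * 492 * 0.33 g/ha
  = 13258707.26 g/ha
  = 13258.71 kg/ha = 13.26 t/ha


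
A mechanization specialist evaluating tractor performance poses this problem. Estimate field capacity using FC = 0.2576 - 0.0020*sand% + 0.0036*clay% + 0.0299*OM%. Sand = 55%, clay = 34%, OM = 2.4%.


FC = 0.2576 - 0.0020*55 + 0.0036*34 + 0.0299*2.4
   = 0.2576 - 0.1100 + 0.1224 + 0.0718
   = 0.3418


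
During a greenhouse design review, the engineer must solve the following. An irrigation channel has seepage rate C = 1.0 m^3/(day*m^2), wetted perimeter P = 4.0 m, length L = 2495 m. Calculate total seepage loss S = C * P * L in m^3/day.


S = C * P * L
  = 1.0 * 4.0 * 2495
  = 9980 m^3/day


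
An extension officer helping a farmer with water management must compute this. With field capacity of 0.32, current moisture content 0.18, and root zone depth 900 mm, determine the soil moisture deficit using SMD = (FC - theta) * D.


SMD = (FC - theta) * D
    = (0.32 - 0.18) * 900
    = 0.140 * 900
    = 126 mm


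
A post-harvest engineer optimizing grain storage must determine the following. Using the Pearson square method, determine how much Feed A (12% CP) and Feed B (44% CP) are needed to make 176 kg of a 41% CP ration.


parts_A = CP_b - target = 44 - 41 = 3
parts_B = target - CP_a = 41 - 12 = 29
total_parts = 3 + 29 = 32
Feed A = 176 * 3 / 32 = 16.50 kg
Feed B = 176 * 29 / 32 = 159.50 kg

16.50 kg


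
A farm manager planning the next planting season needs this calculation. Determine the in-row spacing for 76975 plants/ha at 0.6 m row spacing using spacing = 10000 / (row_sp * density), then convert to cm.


spacing = 10000 / (row_sp * density)
        = 10000 / (0.6 * 76975)
        = 10000 / 46185
        = 0.21652 m = 21.65 cm


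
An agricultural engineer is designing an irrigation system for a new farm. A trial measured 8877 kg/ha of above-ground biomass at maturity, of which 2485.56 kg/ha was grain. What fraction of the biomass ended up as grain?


HI = grain_yield / biomass
   = 2485.56 / 8877
   = 0.28


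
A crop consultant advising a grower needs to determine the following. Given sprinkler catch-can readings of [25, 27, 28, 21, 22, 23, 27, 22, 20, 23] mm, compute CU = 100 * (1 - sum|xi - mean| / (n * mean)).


xbar = 238 / 10 = 23.800
sum|xi - xbar| = 23.600
CU = 100 * (1 - 23.600 / (10 * 23.800))
   = 100 * (1 - 0.0992)
   = 90.08%


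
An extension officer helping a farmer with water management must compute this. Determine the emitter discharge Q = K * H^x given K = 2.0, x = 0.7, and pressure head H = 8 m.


Q = K * H^x
  = 2.0 * 8^0.7
  = 2.0 * 4.2871
  = 8.57 L/h


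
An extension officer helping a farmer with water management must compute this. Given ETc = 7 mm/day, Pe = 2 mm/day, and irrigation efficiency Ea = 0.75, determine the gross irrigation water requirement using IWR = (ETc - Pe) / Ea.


IWR = (ETc - Pe) / Ea
    = (7 - 2) / 0.75
    = 5 / 0.75
    = 6.67 mm/day


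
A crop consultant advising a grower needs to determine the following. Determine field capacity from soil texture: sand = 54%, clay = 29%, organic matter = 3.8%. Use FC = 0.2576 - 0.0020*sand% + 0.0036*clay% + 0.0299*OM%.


FC = 0.2576 - 0.0020*54 + 0.0036*29 + 0.0299*3.8
   = 0.2576 - 0.1080 + 0.1044 + 0.1136
   = 0.3676


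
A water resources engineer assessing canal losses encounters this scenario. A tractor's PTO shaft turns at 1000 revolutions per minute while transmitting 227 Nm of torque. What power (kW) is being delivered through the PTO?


P = 2*pi*n*T / 60000
  = 2*pi * 1000 * 227 / 60000
  = 1426283.06 / 60000
  = 23.77 kW


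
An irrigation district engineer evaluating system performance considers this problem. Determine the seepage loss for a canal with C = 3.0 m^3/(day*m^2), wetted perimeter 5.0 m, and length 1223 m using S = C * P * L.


S = C * P * L
  = 3.0 * 5.0 * 1223
  = 18345 m^3/day


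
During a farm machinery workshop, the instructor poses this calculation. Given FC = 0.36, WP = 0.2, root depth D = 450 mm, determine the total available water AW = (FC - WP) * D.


AW = (FC - WP) * D
   = (0.36 - 0.2) * 450
   = 0.16 * 450
   = 72 mm


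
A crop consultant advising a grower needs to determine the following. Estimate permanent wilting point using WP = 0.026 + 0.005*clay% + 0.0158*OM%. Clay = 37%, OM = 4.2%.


WP = 0.026 + 0.005*37 + 0.0158*4.2
   = 0.026 + 0.1850 + 0.0664
   = 0.2774


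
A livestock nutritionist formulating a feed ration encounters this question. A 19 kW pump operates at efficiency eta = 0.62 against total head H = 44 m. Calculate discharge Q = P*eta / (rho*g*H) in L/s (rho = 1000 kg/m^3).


Q = (P * 1000 * eta) / (rho * g * H)
  = (19 * 1000 * 0.62) / (1000 * 9.81 * 44)
  = 11780 / 431640
  = 0.02729 m^3/s = 27.29 L/s


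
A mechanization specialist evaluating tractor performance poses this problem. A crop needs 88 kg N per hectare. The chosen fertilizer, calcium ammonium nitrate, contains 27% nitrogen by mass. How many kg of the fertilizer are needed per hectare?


Rate = N_required / (N_content / 100)
     = 88 / (27 / 100)
     = 88 / 0.27
     = 325.93 kg/ha


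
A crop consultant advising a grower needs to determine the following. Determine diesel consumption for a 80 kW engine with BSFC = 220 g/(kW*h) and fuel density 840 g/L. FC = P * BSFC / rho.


FC = P * BSFC / rho_fuel
   = 80 * 220 / 840
   = 17600 / 840
   = 20.95 L/h


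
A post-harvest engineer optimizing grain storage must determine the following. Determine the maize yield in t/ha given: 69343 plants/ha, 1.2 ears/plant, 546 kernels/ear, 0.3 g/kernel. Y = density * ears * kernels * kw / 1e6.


Y = density * ears * kernels * kw
  = 69343 * 1.2 * 546 * 0.3 g/ha
  = 13630060.08 g/ha
  = 13630.06 kg/ha = 13.63 t/ha


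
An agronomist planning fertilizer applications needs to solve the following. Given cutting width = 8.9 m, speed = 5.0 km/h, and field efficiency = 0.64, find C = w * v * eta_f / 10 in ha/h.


C = w * v * eta_f / 10
  = 8.9 * 5.0 * 0.64 / 10
  = 28.48 / 10
  = 2.85 ha/h


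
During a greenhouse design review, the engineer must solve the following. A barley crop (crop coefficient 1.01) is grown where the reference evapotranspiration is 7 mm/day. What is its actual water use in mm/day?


ETc = Kc * ET0
    = 1.01 * 7
    = 7.07 mm/day


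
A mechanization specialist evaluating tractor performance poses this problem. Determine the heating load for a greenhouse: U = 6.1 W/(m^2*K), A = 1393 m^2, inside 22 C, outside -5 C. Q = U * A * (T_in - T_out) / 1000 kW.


dT = 22 - (-5) = 27 K
Q = U * A * dT
  = 6.1 * 1393 * 27
  = 229427.10 W = 229.43 kW


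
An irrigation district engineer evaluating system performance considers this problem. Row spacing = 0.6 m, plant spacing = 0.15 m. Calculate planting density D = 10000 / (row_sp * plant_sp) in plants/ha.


D = 10000 / (row_sp * plant_sp)
  = 10000 / (0.6 * 0.15)
  = 10000 / 0.0900
  = 111111.11 plants/ha


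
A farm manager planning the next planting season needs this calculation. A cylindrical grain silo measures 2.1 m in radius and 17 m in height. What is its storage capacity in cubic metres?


V = pi * r^2 * h
  = pi * 2.1^2 * 17
  = pi * 4.41 * 17
  = 235.53 m^3


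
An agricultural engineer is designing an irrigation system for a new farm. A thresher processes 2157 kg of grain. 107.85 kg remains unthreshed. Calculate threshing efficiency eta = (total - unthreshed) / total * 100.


eta = (total - unthreshed) / total * 100
    = (2157 - 107.85) / 2157 * 100
    = 2049.15 / 2157 * 100
    = 95%


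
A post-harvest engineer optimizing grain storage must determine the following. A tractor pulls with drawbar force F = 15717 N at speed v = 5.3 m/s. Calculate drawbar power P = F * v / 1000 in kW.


P = F * v / 1000
  = 15717 * 5.3 / 1000
  = 83300.10 / 1000
  = 83.30 kW


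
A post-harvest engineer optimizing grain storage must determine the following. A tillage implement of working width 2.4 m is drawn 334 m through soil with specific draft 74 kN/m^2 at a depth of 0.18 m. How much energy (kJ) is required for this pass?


E = k * d * w * L
  = 74 * 0.18 * 2.4 * 334
  = 10677.31 kJ


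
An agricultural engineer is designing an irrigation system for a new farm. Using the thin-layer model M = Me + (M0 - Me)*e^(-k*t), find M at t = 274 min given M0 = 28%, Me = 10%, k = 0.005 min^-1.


M = Me + (M0 - Me) * e^(-k*t)
  = 10 + (28 - 10) * e^(-0.005*274)
  = 10 + 18 * e^(-1.370)
  = 10 + 18 * 0.25411
  = 10 + 4.5739
  = 14.57%


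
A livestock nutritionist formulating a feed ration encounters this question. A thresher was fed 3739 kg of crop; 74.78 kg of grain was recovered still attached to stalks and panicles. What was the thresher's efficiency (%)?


eta = (total - unthreshed) / total * 100
    = (3739 - 74.78) / 3739 * 100
    = 3664.22 / 3739 * 100
    = 98%


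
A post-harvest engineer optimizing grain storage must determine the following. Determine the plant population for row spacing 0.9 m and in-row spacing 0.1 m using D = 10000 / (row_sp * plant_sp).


D = 10000 / (row_sp * plant_sp)
  = 10000 / (0.9 * 0.1)
  = 10000 / 0.0900
  = 111111.11 plants/ha


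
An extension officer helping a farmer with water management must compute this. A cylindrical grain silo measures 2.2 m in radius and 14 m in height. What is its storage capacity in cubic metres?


V = pi * r^2 * h
  = pi * 2.2^2 * 14
  = pi * 4.84 * 14
  = 212.87 m^3


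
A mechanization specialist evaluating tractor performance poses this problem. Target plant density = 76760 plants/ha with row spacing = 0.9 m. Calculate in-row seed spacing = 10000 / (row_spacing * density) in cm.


spacing = 10000 / (row_sp * density)
        = 10000 / (0.9 * 76760)
        = 10000 / 69084
        = 0.14475 m = 14.48 cm


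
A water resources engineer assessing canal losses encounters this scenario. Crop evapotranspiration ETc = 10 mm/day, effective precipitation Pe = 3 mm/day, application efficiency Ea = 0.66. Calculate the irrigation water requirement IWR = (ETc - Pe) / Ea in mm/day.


IWR = (ETc - Pe) / Ea
    = (10 - 3) / 0.66
    = 7 / 0.66
    = 10.61 mm/day


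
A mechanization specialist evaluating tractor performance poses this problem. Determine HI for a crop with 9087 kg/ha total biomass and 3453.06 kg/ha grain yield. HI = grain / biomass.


HI = grain_yield / biomass
   = 3453.06 / 9087
   = 0.38


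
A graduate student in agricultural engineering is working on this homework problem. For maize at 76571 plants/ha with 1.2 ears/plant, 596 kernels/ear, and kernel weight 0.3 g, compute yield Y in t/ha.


Y = density * ears * kernels * kw
  = 76571 * 1.2 * 596 * 0.3 g/ha
  = 16429073.76 g/ha
  = 16429.07 kg/ha = 16.43 t/ha


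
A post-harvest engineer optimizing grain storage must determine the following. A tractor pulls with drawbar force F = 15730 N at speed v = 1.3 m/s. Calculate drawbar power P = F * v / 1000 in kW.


P = F * v / 1000
  = 15730 * 1.3 / 1000
  = 20449 / 1000
  = 20.45 kW


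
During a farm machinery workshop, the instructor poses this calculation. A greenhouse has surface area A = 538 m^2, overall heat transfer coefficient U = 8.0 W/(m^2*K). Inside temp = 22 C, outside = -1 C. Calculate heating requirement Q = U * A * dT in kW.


dT = 22 - (-1) = 23 K
Q = U * A * dT
  = 8.0 * 538 * 23
  = 98992 W = 98.99 kW


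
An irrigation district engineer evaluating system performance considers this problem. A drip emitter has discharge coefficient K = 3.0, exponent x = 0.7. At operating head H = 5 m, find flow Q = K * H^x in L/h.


Q = K * H^x
  = 3.0 * 5^0.7
  = 3.0 * 3.0852
  = 9.26 L/h


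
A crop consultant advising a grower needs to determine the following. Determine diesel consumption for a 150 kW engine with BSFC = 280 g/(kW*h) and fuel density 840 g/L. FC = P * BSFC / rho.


FC = P * BSFC / rho_fuel
   = 150 * 280 / 840
   = 42000 / 840
   = 50 L/h


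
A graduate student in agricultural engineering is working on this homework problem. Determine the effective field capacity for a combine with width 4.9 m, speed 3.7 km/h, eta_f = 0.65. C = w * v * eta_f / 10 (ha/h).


C = w * v * eta_f / 10
  = 4.9 * 3.7 * 0.65 / 10
  = 11.78 / 10
  = 1.18 ha/h


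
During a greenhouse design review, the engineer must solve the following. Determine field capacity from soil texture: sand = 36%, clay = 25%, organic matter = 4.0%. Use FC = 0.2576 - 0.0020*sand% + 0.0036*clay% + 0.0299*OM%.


FC = 0.2576 - 0.0020*36 + 0.0036*25 + 0.0299*4.0
   = 0.2576 - 0.0720 + 0.0900 + 0.1196
   = 0.3952


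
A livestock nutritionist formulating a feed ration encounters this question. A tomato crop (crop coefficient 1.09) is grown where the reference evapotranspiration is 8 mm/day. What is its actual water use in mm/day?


ETc = Kc * ET0
    = 1.09 * 8
    = 8.72 mm/day


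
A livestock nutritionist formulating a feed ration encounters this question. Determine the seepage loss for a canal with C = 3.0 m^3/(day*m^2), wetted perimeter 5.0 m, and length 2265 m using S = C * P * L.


S = C * P * L
  = 3.0 * 5.0 * 2265
  = 33975 m^3/day


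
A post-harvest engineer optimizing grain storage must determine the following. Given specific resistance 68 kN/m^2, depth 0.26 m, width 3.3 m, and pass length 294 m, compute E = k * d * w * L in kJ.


E = k * d * w * L
  = 68 * 0.26 * 3.3 * 294
  = 17153.14 kJ


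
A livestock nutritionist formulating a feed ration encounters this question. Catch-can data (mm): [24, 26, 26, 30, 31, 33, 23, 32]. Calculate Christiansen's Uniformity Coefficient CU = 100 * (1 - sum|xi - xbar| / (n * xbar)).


xbar = 225 / 8 = 28.125
sum|xi - xbar| = 27
CU = 100 * (1 - 27 / (8 * 28.125))
   = 100 * (1 - 0.1200)
   = 88%


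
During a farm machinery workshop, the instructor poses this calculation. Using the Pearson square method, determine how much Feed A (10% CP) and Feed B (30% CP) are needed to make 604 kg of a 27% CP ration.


parts_A = CP_b - target = 30 - 27 = 3
parts_B = target - CP_a = 27 - 10 = 17
total_parts = 3 + 17 = 20
Feed A = 604 * 3 / 20 = 90.60 kg
Feed B = 604 * 17 / 20 = 513.40 kg

90.60 kg


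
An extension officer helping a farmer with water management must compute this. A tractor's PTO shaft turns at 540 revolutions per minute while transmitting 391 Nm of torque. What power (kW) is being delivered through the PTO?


P = 2*pi*n*T / 60000
  = 2*pi * 540 * 391 / 60000
  = 1326631.75 / 60000
  = 22.11 kW


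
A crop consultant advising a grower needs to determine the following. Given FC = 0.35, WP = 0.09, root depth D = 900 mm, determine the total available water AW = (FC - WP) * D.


AW = (FC - WP) * D
   = (0.35 - 0.09) * 900
   = 0.26 * 900
   = 234 mm


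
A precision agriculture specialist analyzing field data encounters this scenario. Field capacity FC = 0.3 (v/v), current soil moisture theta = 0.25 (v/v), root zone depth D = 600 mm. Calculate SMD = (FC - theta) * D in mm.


SMD = (FC - theta) * D
    = (0.3 - 0.25) * 600
    = 0.050 * 600
    = 30 mm


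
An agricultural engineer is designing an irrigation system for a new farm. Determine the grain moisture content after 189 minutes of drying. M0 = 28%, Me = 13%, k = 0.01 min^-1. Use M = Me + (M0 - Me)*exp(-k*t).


M = Me + (M0 - Me) * e^(-k*t)
  = 13 + (28 - 13) * e^(-0.01*189)
  = 13 + 15 * e^(-1.890)
  = 13 + 15 * 0.15107
  = 13 + 2.2661
  = 15.27%


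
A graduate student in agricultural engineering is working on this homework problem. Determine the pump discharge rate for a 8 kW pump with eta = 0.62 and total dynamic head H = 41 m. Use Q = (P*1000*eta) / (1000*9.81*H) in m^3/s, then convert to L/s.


Q = (P * 1000 * eta) / (rho * g * H)
  = (8 * 1000 * 0.62) / (1000 * 9.81 * 41)
  = 4960 / 402210
  = 0.01233 m^3/s = 12.33 L/s


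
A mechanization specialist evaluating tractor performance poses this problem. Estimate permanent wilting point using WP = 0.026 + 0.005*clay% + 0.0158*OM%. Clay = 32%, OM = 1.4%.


WP = 0.026 + 0.005*32 + 0.0158*1.4
   = 0.026 + 0.1600 + 0.0221
   = 0.2081


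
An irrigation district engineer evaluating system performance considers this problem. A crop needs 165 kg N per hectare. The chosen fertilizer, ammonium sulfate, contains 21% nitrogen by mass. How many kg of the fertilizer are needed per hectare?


Rate = N_required / (N_content / 100)
     = 165 / (21 / 100)
     = 165 / 0.21
     = 785.71 kg/ha


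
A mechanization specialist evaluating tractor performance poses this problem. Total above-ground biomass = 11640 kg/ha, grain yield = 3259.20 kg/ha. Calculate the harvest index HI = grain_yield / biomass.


HI = grain_yield / biomass
   = 3259.20 / 11640
   = 0.28


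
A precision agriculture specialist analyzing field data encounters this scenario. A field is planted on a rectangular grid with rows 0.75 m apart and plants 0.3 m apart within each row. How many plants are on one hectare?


D = 10000 / (row_sp * plant_sp)
  = 10000 / (0.75 * 0.3)
  = 10000 / 0.2250
  = 44444.44 plants/ha


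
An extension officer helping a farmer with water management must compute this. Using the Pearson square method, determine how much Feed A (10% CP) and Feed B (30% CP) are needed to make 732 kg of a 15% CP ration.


parts_A = CP_b - target = 30 - 15 = 15
parts_B = target - CP_a = 15 - 10 = 5
total_parts = 15 + 5 = 20
Feed A = 732 * 15 / 20 = 549 kg
Feed B = 732 * 5 / 20 = 183 kg

549 kg


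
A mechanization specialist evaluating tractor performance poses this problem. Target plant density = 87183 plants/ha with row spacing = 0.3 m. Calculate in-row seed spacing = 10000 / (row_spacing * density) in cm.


spacing = 10000 / (row_sp * density)
        = 10000 / (0.3 * 87183)
        = 10000 / 26154.90
        = 0.38234 m = 38.23 cm


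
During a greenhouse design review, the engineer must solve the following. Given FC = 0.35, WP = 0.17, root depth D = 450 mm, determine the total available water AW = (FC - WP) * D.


AW = (FC - WP) * D
   = (0.35 - 0.17) * 450
   = 0.18 * 450
   = 81 mm


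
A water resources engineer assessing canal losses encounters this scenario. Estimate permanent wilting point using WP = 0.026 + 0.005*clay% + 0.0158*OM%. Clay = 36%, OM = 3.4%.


WP = 0.026 + 0.005*36 + 0.0158*3.4
   = 0.026 + 0.1800 + 0.0537
   = 0.2597


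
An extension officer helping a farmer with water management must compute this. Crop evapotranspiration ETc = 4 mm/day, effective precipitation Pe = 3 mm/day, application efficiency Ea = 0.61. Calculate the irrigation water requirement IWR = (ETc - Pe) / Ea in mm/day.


IWR = (ETc - Pe) / Ea
    = (4 - 3) / 0.61
    = 1 / 0.61
    = 1.64 mm/day


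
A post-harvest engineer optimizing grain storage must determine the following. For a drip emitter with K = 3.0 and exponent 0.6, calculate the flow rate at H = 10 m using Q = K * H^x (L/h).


Q = K * H^x
  = 3.0 * 10^0.6
  = 3.0 * 3.9811
  = 11.94 L/h


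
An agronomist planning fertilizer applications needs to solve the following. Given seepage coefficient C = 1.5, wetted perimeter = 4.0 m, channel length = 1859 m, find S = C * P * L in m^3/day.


S = C * P * L
  = 1.5 * 4.0 * 1859
  = 11154 m^3/day


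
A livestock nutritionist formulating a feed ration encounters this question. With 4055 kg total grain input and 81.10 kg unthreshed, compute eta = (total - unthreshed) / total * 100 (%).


eta = (total - unthreshed) / total * 100
    = (4055 - 81.10) / 4055 * 100
    = 3973.90 / 4055 * 100
    = 98%


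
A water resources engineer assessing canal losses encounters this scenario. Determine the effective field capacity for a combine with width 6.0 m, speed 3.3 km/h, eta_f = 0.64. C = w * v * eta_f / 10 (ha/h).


C = w * v * eta_f / 10
  = 6.0 * 3.3 * 0.64 / 10
  = 12.67 / 10
  = 1.27 ha/h


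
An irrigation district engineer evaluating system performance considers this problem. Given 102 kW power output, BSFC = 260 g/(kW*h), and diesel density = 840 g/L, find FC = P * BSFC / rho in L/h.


FC = P * BSFC / rho_fuel
   = 102 * 260 / 840
   = 26520 / 840
   = 31.57 L/h


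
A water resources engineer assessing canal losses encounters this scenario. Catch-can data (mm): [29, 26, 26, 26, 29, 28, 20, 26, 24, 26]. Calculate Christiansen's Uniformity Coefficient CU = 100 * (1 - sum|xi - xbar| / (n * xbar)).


xbar = 260 / 10 = 26
sum|xi - xbar| = 16
CU = 100 * (1 - 16 / (10 * 26))
   = 100 * (1 - 0.0615)
   = 93.85%


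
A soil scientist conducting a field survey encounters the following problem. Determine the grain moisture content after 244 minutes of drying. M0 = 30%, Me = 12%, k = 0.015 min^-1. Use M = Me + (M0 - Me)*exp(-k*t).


M = Me + (M0 - Me) * e^(-k*t)
  = 12 + (30 - 12) * e^(-0.015*244)
  = 12 + 18 * e^(-3.660)
  = 12 + 18 * 0.02573
  = 12 + 0.4632
  = 12.46%


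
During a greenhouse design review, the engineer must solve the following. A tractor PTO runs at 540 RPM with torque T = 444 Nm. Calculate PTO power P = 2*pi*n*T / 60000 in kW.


P = 2*pi*n*T / 60000
  = 2*pi * 540 * 444 / 60000
  = 1506456.51 / 60000
  = 25.11 kW


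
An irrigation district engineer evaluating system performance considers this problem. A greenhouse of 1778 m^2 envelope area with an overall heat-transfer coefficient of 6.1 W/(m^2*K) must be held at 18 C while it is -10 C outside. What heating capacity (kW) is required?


dT = 18 - (-10) = 28 K
Q = U * A * dT
  = 6.1 * 1778 * 28
  = 303682.40 W = 303.68 kW


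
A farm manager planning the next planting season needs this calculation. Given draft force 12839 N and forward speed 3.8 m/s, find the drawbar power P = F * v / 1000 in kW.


P = F * v / 1000
  = 12839 * 3.8 / 1000
  = 48788.20 / 1000
  = 48.79 kW


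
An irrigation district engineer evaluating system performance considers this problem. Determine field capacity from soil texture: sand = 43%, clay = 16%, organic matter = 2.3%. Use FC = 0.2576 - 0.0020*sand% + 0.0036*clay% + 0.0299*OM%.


FC = 0.2576 - 0.0020*43 + 0.0036*16 + 0.0299*2.3
   = 0.2576 - 0.0860 + 0.0576 + 0.0688
   = 0.2980
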